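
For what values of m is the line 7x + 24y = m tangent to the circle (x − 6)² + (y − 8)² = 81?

For a tangent, require d(centre, line) = r = 9.
|7·6 + 24·8 − m| / √625 = 9
|m − (234)| = 9·25, so m = 459 or m = 9.

m = 9 or m = 459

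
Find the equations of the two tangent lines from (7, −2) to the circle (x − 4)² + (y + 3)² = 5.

Let a tangent through (7, −2) have slope m. Its distance from (4, −3) must equal √5:
(−3m − (−1))² = 5(m² + 1)
2m² − 3m − 2 = 0, so m = −1/2 or m = 2.
With m = −1/2: x + 2y = 3. With m = 2: 2x − y = 16.

x + 2y = 3 and 2x − y = 16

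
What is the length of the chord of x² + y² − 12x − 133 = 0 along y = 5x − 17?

5√26

From the line, y = 5x − 17. Substituting:
26x² − 182x + 156 = 0  ⟹  x² − 7x + 6 = 0
x = 6 or x = 1, giving (6, 13) and (1, −12).
|(6, 13) − (1, −12)| = √((5)² + (25)²) = 5√26.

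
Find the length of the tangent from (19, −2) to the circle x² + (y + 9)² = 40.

√370

With centre O = (0, −9), |OP|² = 410 and r² = 40.
By the tangent–radius right angle, tangent length = √(|PO|² − r²) = √370.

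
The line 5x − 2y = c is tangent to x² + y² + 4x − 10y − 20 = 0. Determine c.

The line touches the circle iff its distance from (−2, 5) is 7:
|5·(−2) − 2·5 − c| / √29 = 7
|c − (−20)| = 7√29.

c = −20 ± 7√29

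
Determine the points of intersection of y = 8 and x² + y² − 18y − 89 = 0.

Express y = 8 and substitute into the circle:
x² − 169 = 0
x = 13 or x = −13, giving (13, 8) and (−13, 8).

(−13, 8) and (13, 8)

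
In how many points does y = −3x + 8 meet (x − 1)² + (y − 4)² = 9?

2

d² = (3·1 + 1·4 − (8))²/10 = 1/10; r² = 9.
Since d² < r², the line cuts the circle twice.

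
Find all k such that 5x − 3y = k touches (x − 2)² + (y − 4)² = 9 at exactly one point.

k = −2 ± 3√34

For a tangent, require d(centre, line) = r = 3.
|5·2 − 3·4 − k| / √34 = 3
|k − (−2)| = 3√34.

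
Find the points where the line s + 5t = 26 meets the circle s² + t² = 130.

(−9, 7) and (11, 3)

From the line, t = (26 − s)/5. Substituting:
26s² − 52s − 2574 = 0  ⟹  s² − 2s − 99 = 0
s = 11 or s = −9, giving (11, 3) and (−9, 7).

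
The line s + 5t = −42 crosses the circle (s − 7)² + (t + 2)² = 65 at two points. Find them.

(3, −9) and (8, −10)

Express t = (−42 − s)/5 and substitute into the circle:
26s² − 286s + 624 = 0  ⟹  s² − 11s + 24 = 0
s = 8 or s = 3, giving (8, −10) and (3, −9).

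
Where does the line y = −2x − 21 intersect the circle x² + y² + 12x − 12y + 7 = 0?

Substitute y = −2x − 21:
5x² + 120x + 700 = 0  ⟹  x² + 24x + 140 = 0
x = −10 or x = −14, giving (−10, −1) and (−14, 7).

(−14, 7) and (−10, −1)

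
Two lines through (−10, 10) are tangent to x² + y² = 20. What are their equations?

x + 2y = 10 and 2x + y = −10

Write the tangent as mx − y + (10 − m·(−10)) = 0 and set its distance from the centre to 2√5:
[m·(10) − (−10)]² = 20(m² + 1)
2m² + 5m + 2 = 0, so m = −1/2 or m = −2.
With m = −1/2: x + 2y = 10. With m = −2: 2x + y = −10.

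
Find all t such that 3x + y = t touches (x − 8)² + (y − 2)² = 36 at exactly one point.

Tangency holds when the distance from the centre (8, 2) to the line equals the radius 6:
|3·8 + 1·2 − t| / √10 = 6
|t − (26)| = 6√10.

t = 26 ± 6√10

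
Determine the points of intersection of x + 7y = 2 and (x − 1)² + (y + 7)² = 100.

Express y = (2 − x)/7 and substitute into the circle:
50x² − 200x − 2250 = 0  ⟹  x² − 4x − 45 = 0
x = 9 or x = −5, giving (9, −1) and (−5, 1).

(−5, 1) and (9, −1)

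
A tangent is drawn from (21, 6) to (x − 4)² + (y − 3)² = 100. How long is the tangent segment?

The centre is (4, 3) and r = 10. The square of the distance from P to the centre is 289 + 9 = 298.
By the tangent–radius right angle, tangent length = √(|PO|² − r²) = √198 = 3√22.

3√22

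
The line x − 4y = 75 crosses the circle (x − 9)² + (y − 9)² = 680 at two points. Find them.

Express y = (−75 + x)/4 and substitute into the circle:
17x² − 510x + 2737 = 0  ⟹  x² − 30x + 161 = 0
x = 23 or x = 7, giving (23, −13) and (7, −17).

(7, −17) and (23, −13)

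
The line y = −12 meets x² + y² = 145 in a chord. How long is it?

The distance from (0, 0) to the line is 12, and r² = 145.
Chord = 2√(r² − d²) = 2·√(1) = 2.

2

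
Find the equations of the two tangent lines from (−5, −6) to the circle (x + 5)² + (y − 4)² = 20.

2x − y = −4 and 2x + y = −16

A line y − (−6) = m(x − (−5)) is tangent when its distance from (−5, 4) is 2√5:
(0m − (10))² = 20(m² + 1)
m² − 4 = 0, so m = 2 or m = −2.
Through (−5, −6) these give 2x − y = −4 and 2x + y = −16.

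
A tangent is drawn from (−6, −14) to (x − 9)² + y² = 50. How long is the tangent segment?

The centre is (9, 0) and r = 5√2. The square of the distance from P to the centre is 225 + 196 = 421.
By the tangent–radius right angle, tangent length = √(|PO|² − r²) = √371.

√371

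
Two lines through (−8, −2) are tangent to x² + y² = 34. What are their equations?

Let a tangent through (−8, −2) have slope m. Its distance from (0, 0) must equal √34:
[m·(8) − (2)]² = 34(m² + 1)
15m² − 16m − 15 = 0, so m = 5/3 or m = −3/5.
Through (−8, −2) these give 5x − 3y = −34 and 3x + 5y = −34.

5x − 3y = −34 and 3x + 5y = −34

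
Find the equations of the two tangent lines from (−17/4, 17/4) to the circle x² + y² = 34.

3x − 5y = −34 and 5x − 3y = −34

A line y − (17/4) = m(x − (−17/4)) is tangent when its distance from (0, 0) is √34:
(17/4m − (−17/4))² = 34(m² + 1)
15m² − 34m + 15 = 0, so m = 3/5 or m = 5/3.
With m = 3/5: 3x − 5y = −34. With m = 5/3: 5x − 3y = −34.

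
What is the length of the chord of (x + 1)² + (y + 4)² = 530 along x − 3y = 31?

The distance from (−1, −4) to the line is 20/√10, and r² = 530.
Chord = 2√(r² − d²) = 2·√(490) = 14√10.

14√10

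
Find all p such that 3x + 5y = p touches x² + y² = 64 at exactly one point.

For a tangent, require d(centre, line) = r = 8.
|3·0 + 5·0 − p| / √34 = 8
|p| = 8√34.

p = ±8√34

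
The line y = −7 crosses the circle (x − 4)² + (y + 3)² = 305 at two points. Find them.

(−13, −7) and (21, −7)

Substitute y = −7:
x² − 8x − 273 = 0
x = 21 or x = −13, giving (21, −7) and (−13, −7).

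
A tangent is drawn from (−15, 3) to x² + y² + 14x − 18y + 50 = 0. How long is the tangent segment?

2√5

With centre O = (−7, 9), |OP|² = 100 and r² = 80.
The tangent meets the radius at right angles, so tangent² = |PO|² − r² = 100 − 80 = 20.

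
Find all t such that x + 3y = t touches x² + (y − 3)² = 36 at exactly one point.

The line touches the circle iff its distance from (0, 3) is 6:
|1·0 + 3·3 − t| / √10 = 6
|t − (9)| = 6√10.

t = 9 ± 6√10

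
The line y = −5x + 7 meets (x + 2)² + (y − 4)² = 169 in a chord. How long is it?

Centre (−2, 4), r² = 169. Perpendicular distance d from centre to line = |−13| / √26 = 13/√26.
Chord = 2√(r² − d²) = 2·√(325/2) = 5√26.

5√26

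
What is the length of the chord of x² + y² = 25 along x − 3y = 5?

3√10

Centre (0, 0), r² = 25. Perpendicular distance d from centre to line = |−5| / √10 = 5/√10.
Half the chord is √(r² − d²) = √(45/2), so the full chord is 3√10.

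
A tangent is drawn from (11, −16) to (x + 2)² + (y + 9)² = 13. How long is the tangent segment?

The centre is (−2, −9) and r = √13. The square of the distance from P to the centre is 169 + 49 = 218.
By the tangent–radius right angle, tangent length = √(|PO|² − r²) = √205.

√205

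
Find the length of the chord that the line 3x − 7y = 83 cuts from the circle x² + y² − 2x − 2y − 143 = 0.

√58

The distance from (1, 1) to the line is 87/√58, and r² = 145.
Chord = 2√(r² − d²) = 2·√(29/2) = √58.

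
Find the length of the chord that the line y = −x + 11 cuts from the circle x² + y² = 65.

3√2

Substitute y = −x + 11:
2x² − 22x + 56 = 0  ⟹  x² − 11x + 28 = 0
x = 7 or x = 4, giving (7, 4) and (4, 7).
Chord length = distance between (7, 4) and (4, 7) = √18 = 3√2.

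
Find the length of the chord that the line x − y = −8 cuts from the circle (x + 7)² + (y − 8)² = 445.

29√2

Express y = x + 8 and substitute into the circle:
2x² + 14x − 396 = 0  ⟹  x² + 7x − 198 = 0
x = 11 or x = −18, giving (11, 19) and (−18, −10).
Chord length = distance between (11, 19) and (−18, −10) = √1682 = 29√2.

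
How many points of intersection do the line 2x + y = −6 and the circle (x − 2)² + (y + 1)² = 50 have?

Substituting the line into the circle gives 5x² + 16x − 21 = 0.
Discriminant = (16)² − 4·5·(−21) = 676 > 0.
Two real roots: the line is a secant.

2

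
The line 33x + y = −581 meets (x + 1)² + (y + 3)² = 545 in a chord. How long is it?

√1090

Express y = −33x − 581 and substitute into the circle:
1090x² + 38150x + 333540 = 0  ⟹  x² + 35x + 306 = 0
x = −17 or x = −18, giving (−17, −20) and (−18, 13).
Chord length = distance between (−17, −20) and (−18, 13) = √1090 = √1090.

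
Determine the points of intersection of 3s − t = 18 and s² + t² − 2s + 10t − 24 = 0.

Substitute t = 3s − 18:
10s² − 80s + 120 = 0  ⟹  s² − 8s + 12 = 0
s = 6 or s = 2, giving (6, 0) and (2, −12).

(2, −12) and (6, 0)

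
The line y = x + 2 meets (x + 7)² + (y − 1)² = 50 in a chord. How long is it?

The distance from (−7, 1) to the line is 6/√2, and r² = 50.
Chord = 2√(r² − d²) = 2·√(32) = 8√2.

8√2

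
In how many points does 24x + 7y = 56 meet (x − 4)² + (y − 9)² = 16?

0

Substituting the line into the circle gives 625x² − 56x + 49 = 0.
Δ = 3136 − 122500 = −119364.
No real roots: the line does not meet the circle.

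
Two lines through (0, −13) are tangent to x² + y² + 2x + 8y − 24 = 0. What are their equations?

A line y − (−13) = m(x − (0)) is tangent when its distance from (−1, −4) is √41:
(−1m − (9))² = 41(m² + 1)
20m² − 9m − 20 = 0, so m = 5/4 or m = −4/5.
With m = 5/4: 5x − 4y = 52. With m = −4/5: 4x + 5y = −65.

5x − 4y = 52 and 4x + 5y = −65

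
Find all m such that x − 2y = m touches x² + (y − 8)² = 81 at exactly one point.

Tangency holds when the distance from the centre (0, 8) to the line equals the radius 9:
|1·0 − 2·8 − m| / √5 = 9
|m − (−16)| = 9√5.

m = −16 ± 9√5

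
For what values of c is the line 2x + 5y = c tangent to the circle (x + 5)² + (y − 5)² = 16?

Tangency holds when the distance from the centre (−5, 5) to the line equals the radius 4:
|2·(−5) + 5·5 − c| / √29 = 4
|c − (15)| = 4√29.

c = 15 ± 4√29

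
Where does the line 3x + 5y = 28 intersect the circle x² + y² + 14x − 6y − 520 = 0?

Express y = (28 − 3x)/5 and substitute into the circle:
34x² + 272x − 13056 = 0  ⟹  x² + 8x − 384 = 0
x = 16 or x = −24, giving (16, −4) and (−24, 20).

(−24, 20) and (16, −4)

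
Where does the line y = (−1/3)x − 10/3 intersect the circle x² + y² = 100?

(−10, 0) and (8, −6)

Express y = (−10 − x)/3 and substitute into the circle:
10x² + 20x − 800 = 0  ⟹  x² + 2x − 80 = 0
x = 8 or x = −10, giving (8, −6) and (−10, 0).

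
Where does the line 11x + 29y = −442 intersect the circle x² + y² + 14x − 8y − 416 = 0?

From the line, y = (−442 − 11x)/29. Substituting:
962x² + 24050x − 51948 = 0  ⟹  x² + 25x − 54 = 0
x = 2 or x = −27, giving (2, −16) and (−27, −5).

(−27, −5) and (2, −16)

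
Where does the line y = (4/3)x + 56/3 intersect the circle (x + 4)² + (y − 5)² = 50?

(−11, 4) and (−5, 12)

From the line, y = (56 + 4x)/3. Substituting:
25x² + 400x + 1375 = 0  ⟹  x² + 16x + 55 = 0
x = −5 or x = −11, giving (−5, 12) and (−11, 4).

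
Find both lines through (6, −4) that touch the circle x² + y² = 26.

A line y − (−4) = m(x − (6)) is tangent when its distance from (0, 0) is √26:
(−6m − (4))² = 26(m² + 1)
5m² + 24m − 5 = 0, so m = −5 or m = 1/5.
Through (6, −4) these give 5x + y = 26 and x − 5y = 26.

5x + y = 26 and x − 5y = 26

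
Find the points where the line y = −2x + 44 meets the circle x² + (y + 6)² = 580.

(16, 12) and (24, −4)

Express y = −2x + 44 and substitute into the circle:
5x² − 200x + 1920 = 0  ⟹  x² − 40x + 384 = 0
x = 24 or x = 16, giving (24, −4) and (16, 12).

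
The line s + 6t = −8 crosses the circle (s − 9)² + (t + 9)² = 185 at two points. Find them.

(−2, −1) and (22, −5)

Express t = (−8 − s)/6 and substitute into the circle:
37s² − 740s − 1628 = 0  ⟹  s² − 20s − 44 = 0
s = 22 or s = −2, giving (22, −5) and (−2, −1).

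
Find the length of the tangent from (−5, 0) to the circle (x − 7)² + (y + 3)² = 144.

The centre is (7, −3) and r = 12. The square of the distance from P to the centre is 144 + 9 = 153.
By the tangent–radius right angle, tangent length = √(|PO|² − r²) = √9 = 3.

3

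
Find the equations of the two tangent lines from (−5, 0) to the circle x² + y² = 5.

x − 2y = −5 and x + 2y = −5

Let a tangent through (−5, 0) have slope m. Its distance from (0, 0) must equal √5:
(5m − (0))² = 5(m² + 1)
4m² − 1 = 0, so m = 1/2 or m = −1/2.
With m = 1/2: x − 2y = −5. With m = −1/2: x + 2y = −5.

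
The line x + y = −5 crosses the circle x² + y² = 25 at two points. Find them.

Substitute y = −x − 5:
2x² + 10x = 0  ⟹  x² + 5x = 0
x = 0 or x = −5, giving (0, −5) and (−5, 0).

(−5, 0) and (0, −5)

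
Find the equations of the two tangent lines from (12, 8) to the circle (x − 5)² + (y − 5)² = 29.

2x + 5y = 64 and 5x − 2y = 44

Write the tangent as mx − y + (8 − m·(12)) = 0 and set its distance from the centre to √29:
(−7m − (−3))² = 29(m² + 1)
10m² − 21m − 10 = 0, so m = −2/5 or m = 5/2.
Through (12, 8) these give 2x + 5y = 64 and 5x − 2y = 44.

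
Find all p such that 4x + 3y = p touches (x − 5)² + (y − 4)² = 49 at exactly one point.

p = −3 or p = 67

Tangency holds when the distance from the centre (5, 4) to the line equals the radius 7:
|4·5 + 3·4 − p| / √25 = 7
|p − (32)| = 7·5, so p = 67 or p = −3.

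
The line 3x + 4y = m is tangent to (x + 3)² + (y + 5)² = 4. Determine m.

m = −39 or m = −19

For a tangent, require d(centre, line) = r = 2.
|3·(−3) + 4·(−5) − m| / √25 = 2
|m − (−29)| = 2·5, so m = −19 or m = −39.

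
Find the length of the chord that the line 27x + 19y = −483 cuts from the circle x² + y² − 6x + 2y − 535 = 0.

√1090

The distance from (3, −1) to the line is 545/√1090, and r² = 545.
Chord = 2√(r² − d²) = 2·√(545/2) = √1090.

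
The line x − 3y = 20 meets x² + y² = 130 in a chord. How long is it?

6√10

The distance from (0, 0) to the line is 20/√10, and r² = 130.
Chord = 2√(r² − d²) = 2·√(90) = 6√10.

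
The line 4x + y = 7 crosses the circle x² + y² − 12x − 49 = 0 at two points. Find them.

(0, 7) and (4, −9)

From the line, y = −4x + 7. Substituting:
17x² − 68x = 0  ⟹  x² − 4x = 0
x = 4 or x = 0, giving (4, −9) and (0, 7).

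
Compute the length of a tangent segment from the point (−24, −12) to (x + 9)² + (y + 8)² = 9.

With centre O = (−9, −8), |OP|² = 241 and r² = 9.
By the tangent–radius right angle, tangent length = √(|PO|² − r²) = √232 = 2√58.

2√58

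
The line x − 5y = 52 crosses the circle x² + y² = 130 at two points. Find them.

(−3, −11) and (7, −9)

From the line, y = (−52 + x)/5. Substituting:
26x² − 104x − 546 = 0  ⟹  x² − 4x − 21 = 0
x = 7 or x = −3, giving (7, −9) and (−3, −11).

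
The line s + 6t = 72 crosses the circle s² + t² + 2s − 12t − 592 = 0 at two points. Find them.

(−24, 16) and (24, 8)

Express t = (72 − s)/6 and substitute into the circle:
37s² − 21312 = 0  ⟹  s² − 576 = 0
s = 24 or s = −24, giving (24, 8) and (−24, 16).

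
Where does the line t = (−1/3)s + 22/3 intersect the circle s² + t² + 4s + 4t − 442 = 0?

Express t = (22 − s)/3 and substitute into the circle:
10s² − 20s − 3230 = 0  ⟹  s² − 2s − 323 = 0
s = 19 or s = −17, giving (19, 1) and (−17, 13).

(−17, 13) and (19, 1)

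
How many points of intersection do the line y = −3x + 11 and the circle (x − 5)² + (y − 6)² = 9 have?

0

d² = (3·5 + 1·6 − (11))²/10 = 10; r² = 9.
Since d² > r², the line lies outside the circle.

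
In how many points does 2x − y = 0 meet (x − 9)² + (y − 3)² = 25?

0

Substituting the line into the circle gives 5x² − 30x + 65 = 0.
Discriminant = (−30)² − 4·5·(65) = −400 < 0.
No real roots: the line does not meet the circle.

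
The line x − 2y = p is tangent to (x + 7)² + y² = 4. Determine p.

p = −7 ± 2√5

Tangency holds when the distance from the centre (−7, 0) to the line equals the radius 2:
|1·(−7) − 2·0 − p| / √5 = 2
|p − (−7)| = 2√5.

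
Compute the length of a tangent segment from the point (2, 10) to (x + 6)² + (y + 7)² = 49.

The centre is (−6, −7) and r = 7. The square of the distance from P to the centre is 64 + 289 = 353.
Power of the point: PT² = |PO|² − r² = 304, so PT = 4√19.

4√19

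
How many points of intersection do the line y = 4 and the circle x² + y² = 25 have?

2

Substituting the line into the circle gives x² − 9 = 0.
Δ = 0 − (−36) = 36.
Two real roots: the line is a secant.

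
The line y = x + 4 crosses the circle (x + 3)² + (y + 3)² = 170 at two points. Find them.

(−14, −10) and (4, 8)

Express y = x + 4 and substitute into the circle:
2x² + 20x − 112 = 0  ⟹  x² + 10x − 56 = 0
x = 4 or x = −14, giving (4, 8) and (−14, −10).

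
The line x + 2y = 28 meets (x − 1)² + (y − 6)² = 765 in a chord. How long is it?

Substitute y = (28 − x)/2:
5x² − 40x − 2800 = 0  ⟹  x² − 8x − 560 = 0
x = 28 or x = −20, giving (28, 0) and (−20, 24).
|(28, 0) − (−20, 24)| = √((48)² + (−24)²) = 24√5.

24√5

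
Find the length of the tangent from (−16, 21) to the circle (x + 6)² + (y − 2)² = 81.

With centre O = (−6, 2), |OP|² = 461 and r² = 81.
Power of the point: PT² = |PO|² − r² = 380, so PT = 2√95.

2√95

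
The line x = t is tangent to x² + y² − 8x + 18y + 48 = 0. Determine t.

Tangency holds when the distance from the centre (4, −9) to the line equals the radius 7:
|1·4 + 0·(−9) − t| / √1 = 7
|t − (4)| = 7, so t = 11 or t = −3.

t = −3 or t = 11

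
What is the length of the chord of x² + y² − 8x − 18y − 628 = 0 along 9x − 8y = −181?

4√145

Centre (4, 9), r² = 725. Perpendicular distance d from centre to line = |145| / √145 = 145/√145.
Half the chord is √(r² − d²) = √(580), so the full chord is 4√145.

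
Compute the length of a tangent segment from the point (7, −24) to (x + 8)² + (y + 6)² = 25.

The centre is (−8, −6) and r = 5. The square of the distance from P to the centre is 225 + 324 = 549.
The tangent meets the radius at right angles, so tangent² = |PO|² − r² = 549 − 25 = 524.

2√131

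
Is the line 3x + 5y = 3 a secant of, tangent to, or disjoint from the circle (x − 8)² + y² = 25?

Substituting the line into the circle gives 34x² − 418x + 984 = 0.
Δ = 174724 − 133824 = 40900.
Two real roots: the line is a secant.

secant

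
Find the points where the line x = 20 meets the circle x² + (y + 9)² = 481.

(20, −18) and (20, 0)

The line gives x = 20. Substituting into the circle:
y² + 18y = 0
y = 0 or y = −18, giving (20, 0) and (20, −18).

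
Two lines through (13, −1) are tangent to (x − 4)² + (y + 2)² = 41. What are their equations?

Write the tangent as mx − y + (−1 − m·(13)) = 0 and set its distance from the centre to √41:
[m·(−9) − (−1)]² = 41(m² + 1)
20m² − 9m − 20 = 0, so m = 5/4 or m = −4/5.
Through (13, −1) these give 5x − 4y = 69 and 4x + 5y = 47.

5x − 4y = 69 and 4x + 5y = 47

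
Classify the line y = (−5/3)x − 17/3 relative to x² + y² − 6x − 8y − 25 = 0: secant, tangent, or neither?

neither

d² = (5·3 + 3·4 − (−17))²/34 = 968/17; r² = 50.
Since d² > r², the line lies outside the circle.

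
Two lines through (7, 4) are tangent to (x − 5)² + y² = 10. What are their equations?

Write the tangent as mx − y + (4 − m·(7)) = 0 and set its distance from the centre to √10:
(−2m − (−4))² = 10(m² + 1)
3m² + 8m − 3 = 0, so m = −3 or m = 1/3.
With m = −3: 3x + y = 25. With m = 1/3: x − 3y = −5.

3x + y = 25 and x − 3y = −5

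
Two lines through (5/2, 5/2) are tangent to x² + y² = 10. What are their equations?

Write the tangent as mx − y + (5/2 − m·(5/2)) = 0 and set its distance from the centre to √10:
[m·(−5/2) − (−5/2)]² = 10(m² + 1)
3m² + 10m + 3 = 0, so m = −3 or m = −1/3.
With m = −3: 3x + y = 10. With m = −1/3: x + 3y = 10.

3x + y = 10 and x + 3y = 10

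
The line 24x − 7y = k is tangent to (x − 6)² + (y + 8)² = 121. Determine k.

k = −75 or k = 475

The line touches the circle iff its distance from (6, −8) is 11:
|24·6 − 7·(−8) − k| / √625 = 11
|k − (200)| = 11·25, so k = 475 or k = −75.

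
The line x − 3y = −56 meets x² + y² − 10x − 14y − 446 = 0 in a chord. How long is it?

12√10

Centre (5, 7), r² = 520. Perpendicular distance d from centre to line = |40| / √10 = 40/√10.
Chord = 2√(r² − d²) = 2·√(360) = 12√10.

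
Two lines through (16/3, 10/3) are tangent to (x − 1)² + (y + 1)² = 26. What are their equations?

x + 5y = 22 and 5x + y = 30

A line y − (10/3) = m(x − (16/3)) is tangent when its distance from (1, −1) is √26:
(−13/3m − (−13/3))² = 26(m² + 1)
5m² + 26m + 5 = 0, so m = −1/5 or m = −5.
With m = −1/5: x + 5y = 22. With m = −5: 5x + y = 30.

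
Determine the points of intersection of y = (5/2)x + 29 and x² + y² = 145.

Substitute y = (58 + 5x)/2:
29x² + 580x + 2784 = 0  ⟹  x² + 20x + 96 = 0
x = −8 or x = −12, giving (−8, 9) and (−12, −1).

(−12, −1) and (−8, 9)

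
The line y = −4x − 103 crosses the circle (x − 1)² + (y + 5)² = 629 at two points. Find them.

Substitute y = −4x − 103:
17x² + 782x + 8976 = 0  ⟹  x² + 46x + 528 = 0
x = −22 or x = −24, giving (−22, −15) and (−24, −7).

(−24, −7) and (−22, −15)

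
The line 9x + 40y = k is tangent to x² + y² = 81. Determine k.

k = −369 or k = 369

Tangency holds when the distance from the centre (0, 0) to the line equals the radius 9:
|9·0 + 40·0 − k| / √1681 = 9
|k| = 9·41, so k = 369 or k = −369.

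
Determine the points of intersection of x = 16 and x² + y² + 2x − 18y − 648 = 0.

(16, −12) and (16, 30)

The line gives x = 16. Substituting into the circle:
y² − 18y − 360 = 0
y = 30 or y = −12, giving (16, 30) and (16, −12).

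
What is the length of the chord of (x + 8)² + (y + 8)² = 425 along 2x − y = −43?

12√5

The distance from (−8, −8) to the line is 35/√5, and r² = 425.
Half the chord is √(r² − d²) = √(180), so the full chord is 12√5.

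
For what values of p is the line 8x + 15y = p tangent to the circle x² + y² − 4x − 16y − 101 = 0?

The line touches the circle iff its distance from (2, 8) is 13:
|8·2 + 15·8 − p| / √289 = 13
|p − (136)| = 13·17, so p = 357 or p = −85.

p = −85 or p = 357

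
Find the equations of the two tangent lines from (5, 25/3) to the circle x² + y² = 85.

Let a tangent through (5, 25/3) have slope m. Its distance from (0, 0) must equal √85:
[m·(−5) − (−25/3)]² = 85(m² + 1)
54m² + 75m + 14 = 0, so m = −2/9 or m = −7/6.
With m = −2/9: 2x + 9y = 85. With m = −7/6: 7x + 6y = 85.

2x + 9y = 85 and 7x + 6y = 85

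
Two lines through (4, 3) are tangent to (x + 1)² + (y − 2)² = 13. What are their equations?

2x + 3y = 17 and 3x − 2y = 6

Write the tangent as mx − y + (3 − m·(4)) = 0 and set its distance from the centre to √13:
(−5m − (−1))² = 13(m² + 1)
6m² − 5m − 6 = 0, so m = −2/3 or m = 3/2.
Through (4, 3) these give 2x + 3y = 17 and 3x − 2y = 6.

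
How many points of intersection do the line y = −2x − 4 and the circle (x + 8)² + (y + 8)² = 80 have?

1

d² = (2·(−8) + 1·(−8) − (−4))²/5 = 80; r² = 80.
Since d² = r², the line is tangent.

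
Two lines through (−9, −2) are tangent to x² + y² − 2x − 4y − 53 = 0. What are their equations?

3x + 7y = −41 and 7x − 3y = −57

Write the tangent as mx − y + (−2 − m·(−9)) = 0 and set its distance from the centre to √58:
[m·(10) − (4)]² = 58(m² + 1)
21m² − 40m − 21 = 0, so m = −3/7 or m = 7/3.
With m = −3/7: 3x + 7y = −41. With m = 7/3: 7x − 3y = −57.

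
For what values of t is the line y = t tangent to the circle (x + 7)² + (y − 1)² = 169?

The line touches the circle iff its distance from (−7, 1) is 13:
|0·(−7) + 1·1 − t| / √1 = 13
|t − (1)| = 13, so t = 14 or t = −12.

t = −12 or t = 14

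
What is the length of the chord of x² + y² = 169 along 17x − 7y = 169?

13√2

Centre (0, 0), r² = 169. Perpendicular distance d from centre to line = |−169| / √338 = 169/√338.
Half the chord is √(r² − d²) = √(169/2), so the full chord is 13√2.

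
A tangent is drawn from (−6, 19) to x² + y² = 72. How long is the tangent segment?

5√13

With centre O = (0, 0), |OP|² = 397 and r² = 72.
Power of the point: PT² = |PO|² − r² = 325, so PT = 5√13.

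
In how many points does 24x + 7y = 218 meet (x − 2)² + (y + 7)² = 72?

0

Substituting the line into the circle gives 625x² − 13012x + 67957 = 0.
Discriminant = (−13012)² − 4·625·(67957) = −580356 < 0.
No real roots: the line does not meet the circle.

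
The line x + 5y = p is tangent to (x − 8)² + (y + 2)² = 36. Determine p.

The line touches the circle iff its distance from (8, −2) is 6:
|1·8 + 5·(−2) − p| / √26 = 6
|p − (−2)| = 6√26.

p = −2 ± 6√26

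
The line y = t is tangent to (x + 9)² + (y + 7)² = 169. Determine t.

For a tangent, require d(centre, line) = r = 13.
|0·(−9) + 1·(−7) − t| / √1 = 13
|t − (−7)| = 13, so t = 6 or t = −20.

t = −20 or t = 6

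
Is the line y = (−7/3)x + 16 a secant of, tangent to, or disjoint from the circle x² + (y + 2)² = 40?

Substituting the line into the circle gives 58x² − 756x + 2556 = 0.
Δ = 571536 − 592992 = −21456.
No real roots: the line does not meet the circle.

disjoint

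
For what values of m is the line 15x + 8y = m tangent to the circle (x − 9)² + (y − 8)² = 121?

m = 12 or m = 386

The line touches the circle iff its distance from (9, 8) is 11:
|15·9 + 8·8 − m| / √289 = 11
|m − (199)| = 11·17, so m = 386 or m = 12.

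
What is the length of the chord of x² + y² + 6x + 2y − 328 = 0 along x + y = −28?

10√2

Centre (−3, −1), r² = 338. Perpendicular distance d from centre to line = |24| / √2 = 24/√2.
Chord = 2√(r² − d²) = 2·√(50) = 10√2.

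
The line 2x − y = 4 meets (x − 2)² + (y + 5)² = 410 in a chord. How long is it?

18√5

Express y = 2x − 4 and substitute into the circle:
5x² − 405 = 0  ⟹  x² − 81 = 0
x = 9 or x = −9, giving (9, 14) and (−9, −22).
|(9, 14) − (−9, −22)| = √((18)² + (36)²) = 18√5.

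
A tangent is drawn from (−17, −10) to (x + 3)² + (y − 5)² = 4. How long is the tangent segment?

Centre (−3, 5), r² = 4. |PO|² = (−14)² + (−15)² = 421.
By the tangent–radius right angle, tangent length = √(|PO|² − r²) = √417.

√417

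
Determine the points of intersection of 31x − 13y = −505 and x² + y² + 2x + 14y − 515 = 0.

Substitute y = (505 + 31x)/13:
1130x² + 37290x + 259900 = 0  ⟹  x² + 33x + 230 = 0
x = −10 or x = −23, giving (−10, 15) and (−23, −16).

(−23, −16) and (−10, 15)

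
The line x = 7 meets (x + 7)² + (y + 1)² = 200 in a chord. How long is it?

The line gives x = 7. Substituting into the circle:
y² + 2y − 3 = 0
y = 1 or y = −3, giving (7, 1) and (7, −3).
|(7, 1) − (7, −3)| = √((0)² + (4)²) = 4.

4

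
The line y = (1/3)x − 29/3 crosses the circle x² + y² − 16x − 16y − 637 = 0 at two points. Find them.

Substitute y = (−29 + x)/3:
10x² − 250x − 3500 = 0  ⟹  x² − 25x − 350 = 0
x = 35 or x = −10, giving (35, 2) and (−10, −13).

(−10, −13) and (35, 2)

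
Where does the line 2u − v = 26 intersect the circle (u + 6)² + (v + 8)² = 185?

(5, −16) and (7, −12)

From the line, v = 2u − 26. Substituting:
5u² − 60u + 175 = 0  ⟹  u² − 12u + 35 = 0
u = 7 or u = 5, giving (7, −12) and (5, −16).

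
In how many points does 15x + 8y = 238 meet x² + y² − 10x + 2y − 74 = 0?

0

Centre (5, −1), r² = 100. Distance² from centre to line = (−171)²/289 = 29241/289.
Since d² > r², the line lies outside the circle.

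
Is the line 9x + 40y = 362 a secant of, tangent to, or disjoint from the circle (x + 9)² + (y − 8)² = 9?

Substituting the line into the circle gives 1681x² + 28044x + 116964 = 0.
Discriminant = (28044)² − 4·1681·(116964) = 0.
A repeated root: the line is tangent.

tangent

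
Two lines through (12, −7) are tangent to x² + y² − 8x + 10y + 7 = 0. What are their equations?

A line y − (−7) = m(x − (12)) is tangent when its distance from (4, −5) is √34:
(−8m − (2))² = 34(m² + 1)
15m² + 16m − 15 = 0, so m = 3/5 or m = −5/3.
With m = 3/5: 3x − 5y = 71. With m = −5/3: 5x + 3y = 39.

3x − 5y = 71 and 5x + 3y = 39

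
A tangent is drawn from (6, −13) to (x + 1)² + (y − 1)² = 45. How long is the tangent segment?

10√2

The centre is (−1, 1) and r = 3√5. The square of the distance from P to the centre is 49 + 196 = 245.
The tangent meets the radius at right angles, so tangent² = |PO|² − r² = 245 − 45 = 200.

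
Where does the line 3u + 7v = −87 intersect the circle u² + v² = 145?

(−8, −9) and (−1, −12)

Express v = (−87 − 3u)/7 and substitute into the circle:
58u² + 522u + 464 = 0  ⟹  u² + 9u + 8 = 0
u = −1 or u = −8, giving (−1, −12) and (−8, −9).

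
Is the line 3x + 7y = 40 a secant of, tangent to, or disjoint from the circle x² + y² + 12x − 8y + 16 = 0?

Substituting the line into the circle gives 58x² + 516x + 144 = 0.
Discriminant = (516)² − 4·58·(144) = 232848 > 0.
Two real roots: the line is a secant.

secant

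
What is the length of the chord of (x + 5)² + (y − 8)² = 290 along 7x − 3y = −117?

4√58

From the line, y = (117 + 7x)/3. Substituting:
58x² + 1392x + 6264 = 0  ⟹  x² + 24x + 108 = 0
x = −6 or x = −18, giving (−6, 25) and (−18, −3).
|(−6, 25) − (−18, −3)| = √((12)² + (28)²) = 4√58.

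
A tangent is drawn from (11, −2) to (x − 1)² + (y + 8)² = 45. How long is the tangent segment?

√91

Centre (1, −8), r² = 45. |PO|² = (10)² + (6)² = 136.
Power of the point: PT² = |PO|² − r² = 91, so PT = √91.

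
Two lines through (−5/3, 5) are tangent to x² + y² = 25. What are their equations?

y = 5 and 3x − 4y = −25

A line y − (5) = m(x − (−5/3)) is tangent when its distance from (0, 0) is 5:
(5/3m − (−5))² = 25(m² + 1)
4m² − 3m = 0, so m = 0 or m = 3/4.
With m = 0: y = 5. With m = 3/4: 3x − 4y = −25.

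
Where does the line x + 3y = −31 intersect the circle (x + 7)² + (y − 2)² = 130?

From the line, y = (−31 − x)/3. Substituting:
10x² + 200x + 640 = 0  ⟹  x² + 20x + 64 = 0
x = −4 or x = −16, giving (−4, −9) and (−16, −5).

(−16, −5) and (−4, −9)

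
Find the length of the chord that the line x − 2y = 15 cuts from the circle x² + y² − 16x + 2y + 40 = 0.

4√5

Centre (8, −1), r² = 25. Perpendicular distance d from centre to line = |−5| / √5 = 5/√5.
Half the chord is √(r² − d²) = √(20), so the full chord is 4√5.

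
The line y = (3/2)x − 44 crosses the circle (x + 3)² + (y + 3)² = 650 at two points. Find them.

(16, −20) and (20, −14)

From the line, y = (−88 + 3x)/2. Substituting:
13x² − 468x + 4160 = 0  ⟹  x² − 36x + 320 = 0
x = 20 or x = 16, giving (20, −14) and (16, −20).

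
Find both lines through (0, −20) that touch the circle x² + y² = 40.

3x + y = −20 and 3x − y = 20

A line y − (−20) = m(x − (0)) is tangent when its distance from (0, 0) is 2√10:
[m·(0) − (20)]² = 40(m² + 1)
m² − 9 = 0, so m = −3 or m = 3.
Through (0, −20) these give 3x + y = −20 and 3x − y = 20.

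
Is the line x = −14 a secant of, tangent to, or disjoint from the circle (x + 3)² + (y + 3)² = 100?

Centre (−3, −3), r² = 100. Distance² from centre to line = (11)² = 121.
Since d² > r², the line lies outside the circle.

disjoint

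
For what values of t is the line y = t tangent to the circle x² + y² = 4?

t = −2 or t = 2

Tangency holds when the distance from the centre (0, 0) to the line equals the radius 2:
|0·0 + 1·0 − t| / √1 = 2
|t| = 2, so t = 2 or t = −2.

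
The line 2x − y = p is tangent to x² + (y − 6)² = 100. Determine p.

p = −6 ± 10√5

The line touches the circle iff its distance from (0, 6) is 10:
|2·0 − 1·6 − p| / √5 = 10
|p − (−6)| = 10√5.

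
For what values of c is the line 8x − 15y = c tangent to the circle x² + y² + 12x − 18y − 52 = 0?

c = −404 or c = 38

Tangency holds when the distance from the centre (−6, 9) to the line equals the radius 13:
|8·(−6) − 15·9 − c| / √289 = 13
|c − (−183)| = 13·17, so c = 38 or c = −404.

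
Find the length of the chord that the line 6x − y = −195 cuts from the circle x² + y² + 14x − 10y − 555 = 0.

Express y = 6x + 195 and substitute into the circle:
37x² + 2294x + 35520 = 0  ⟹  x² + 62x + 960 = 0
x = −30 or x = −32, giving (−30, 15) and (−32, 3).
|(−30, 15) − (−32, 3)| = √((2)² + (12)²) = 2√37.

2√37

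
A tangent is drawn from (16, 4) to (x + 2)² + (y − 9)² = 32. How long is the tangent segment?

Centre (−2, 9), r² = 32. |PO|² = (18)² + (−5)² = 349.
Power of the point: PT² = |PO|² − r² = 317, so PT = √317.

√317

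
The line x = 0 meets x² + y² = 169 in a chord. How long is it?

26

The line gives x = 0. Substituting into the circle:
y² − 169 = 0
y = 13 or y = −13, giving (0, 13) and (0, −13).
|(0, 13) − (0, −13)| = √((0)² + (26)²) = 26.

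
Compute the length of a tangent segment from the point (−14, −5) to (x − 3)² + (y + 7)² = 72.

Centre (3, −7), r² = 72. |PO|² = (−17)² + (2)² = 293.
The tangent meets the radius at right angles, so tangent² = |PO|² − r² = 293 − 72 = 221.

√221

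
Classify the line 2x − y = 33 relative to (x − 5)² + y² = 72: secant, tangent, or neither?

neither

d² = (2·5 − 1·0 − (33))²/5 = 529/5; r² = 72.
Since d² > r², the line lies outside the circle.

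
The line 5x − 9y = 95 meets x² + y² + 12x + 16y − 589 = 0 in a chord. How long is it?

From the line, y = (−95 + 5x)/9. Substituting:
106x² + 742x − 52364 = 0  ⟹  x² + 7x − 494 = 0
x = 19 or x = −26, giving (19, 0) and (−26, −25).
Chord length = distance between (19, 0) and (−26, −25) = √2650 = 5√106.

5√106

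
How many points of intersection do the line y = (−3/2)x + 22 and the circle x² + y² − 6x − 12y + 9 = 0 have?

Centre (3, 6), r² = 36. Distance² from centre to line = (−23)²/13 = 529/13.
Since d² > r², the line lies outside the circle.

0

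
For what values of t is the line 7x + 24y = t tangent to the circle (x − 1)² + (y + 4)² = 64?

t = −289 or t = 111

For a tangent, require d(centre, line) = r = 8.
|7·1 + 24·(−4) − t| / √625 = 8
|t − (−89)| = 8·25, so t = 111 or t = −289.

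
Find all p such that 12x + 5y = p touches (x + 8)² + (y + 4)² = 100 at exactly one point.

The line touches the circle iff its distance from (−8, −4) is 10:
|12·(−8) + 5·(−4) − p| / √169 = 10
|p − (−116)| = 10·13, so p = 14 or p = −246.

p = −246 or p = 14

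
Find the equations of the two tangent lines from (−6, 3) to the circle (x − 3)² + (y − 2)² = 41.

4x − 5y = −39 and 5x + 4y = −18

A line y − (3) = m(x − (−6)) is tangent when its distance from (3, 2) is √41:
[m·(9) − (−1)]² = 41(m² + 1)
20m² + 9m − 20 = 0, so m = 4/5 or m = −5/4.
Through (−6, 3) these give 4x − 5y = −39 and 5x + 4y = −18.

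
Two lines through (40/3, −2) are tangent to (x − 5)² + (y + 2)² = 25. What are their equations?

3x − 4y = 48 and 3x + 4y = 32

A line y − (−2) = m(x − (40/3)) is tangent when its distance from (5, −2) is 5:
[m·(−25/3) − (0)]² = 25(m² + 1)
16m² − 9 = 0, so m = 3/4 or m = −3/4.
Through (40/3, −2) these give 3x − 4y = 48 and 3x + 4y = 32.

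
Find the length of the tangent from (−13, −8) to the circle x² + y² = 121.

4√7

Centre (0, 0), r² = 121. |PO|² = (−13)² + (−8)² = 233.
Power of the point: PT² = |PO|² − r² = 112, so PT = 4√7.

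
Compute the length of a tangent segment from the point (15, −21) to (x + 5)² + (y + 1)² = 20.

Centre (−5, −1), r² = 20. |PO|² = (20)² + (−20)² = 800.
By the tangent–radius right angle, tangent length = √(|PO|² − r²) = √780 = 2√195.

2√195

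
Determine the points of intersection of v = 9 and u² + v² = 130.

(−7, 9) and (7, 9)

From the line, v = 9. Substituting:
u² − 49 = 0
u = 7 or u = −7, giving (7, 9) and (−7, 9).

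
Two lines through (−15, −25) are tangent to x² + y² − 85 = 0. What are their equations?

A line y − (−25) = m(x − (−15)) is tangent when its distance from (0, 0) is √85:
[m·(15) − (25)]² = 85(m² + 1)
14m² − 75m + 54 = 0, so m = 6/7 or m = 9/2.
With m = 6/7: 6x − 7y = 85. With m = 9/2: 9x − 2y = −85.

6x − 7y = 85 and 9x − 2y = −85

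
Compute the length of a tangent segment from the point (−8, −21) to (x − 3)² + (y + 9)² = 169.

With centre O = (3, −9), |OP|² = 265 and r² = 169.
The tangent meets the radius at right angles, so tangent² = |PO|² − r² = 265 − 169 = 96.

4√6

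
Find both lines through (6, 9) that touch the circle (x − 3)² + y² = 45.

2x + y = 21 and x − 2y = −12

Write the tangent as mx − y + (9 − m·(6)) = 0 and set its distance from the centre to 3√5:
[m·(−3) − (−9)]² = 45(m² + 1)
2m² + 3m − 2 = 0, so m = −2 or m = 1/2.
With m = −2: 2x + y = 21. With m = 1/2: x − 2y = −12.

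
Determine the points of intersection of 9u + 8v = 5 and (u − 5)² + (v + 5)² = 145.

Express v = (5 − 9u)/8 and substitute into the circle:
145u² − 1450u − 5655 = 0  ⟹  u² − 10u − 39 = 0
u = 13 or u = −3, giving (13, −14) and (−3, 4).

(−3, 4) and (13, −14)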